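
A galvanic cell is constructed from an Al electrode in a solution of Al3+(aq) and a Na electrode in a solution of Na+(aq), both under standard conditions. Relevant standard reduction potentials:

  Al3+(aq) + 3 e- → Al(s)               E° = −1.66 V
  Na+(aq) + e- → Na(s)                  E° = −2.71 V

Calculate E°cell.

Of the two couples in this cell, the one with the more positive reduction potential is reduced at the cathode: here that is Al³⁺/Al (−1.66 V); Na⁺/Na (−2.71 V) is the anode.
E°cell = E°(cathode) − E°(anode) = −1.66 − (−2.71) = +1.05 V.

+1.05 V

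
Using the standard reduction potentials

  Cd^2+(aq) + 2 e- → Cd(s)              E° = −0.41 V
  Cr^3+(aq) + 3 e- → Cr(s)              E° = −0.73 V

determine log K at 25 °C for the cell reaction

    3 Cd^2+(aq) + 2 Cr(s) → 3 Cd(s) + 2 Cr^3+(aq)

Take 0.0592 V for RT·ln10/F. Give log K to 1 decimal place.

The Cd²⁺/Cd couple is reduced (cathode); E°cell = −0.41 − (−0.73) = +0.32 V with n = 6.
At equilibrium E = 0, so log K = nE°cell / 0.0592 = (6)(+0.32) / 0.0592 = 32.4.

log K = 32.4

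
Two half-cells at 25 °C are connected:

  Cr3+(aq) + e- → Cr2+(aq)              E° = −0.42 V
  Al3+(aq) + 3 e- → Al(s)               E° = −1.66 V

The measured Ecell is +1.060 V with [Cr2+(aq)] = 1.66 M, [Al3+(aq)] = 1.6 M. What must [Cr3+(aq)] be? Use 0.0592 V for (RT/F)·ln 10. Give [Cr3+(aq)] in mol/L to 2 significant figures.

0.0018 M

The Cr³⁺/Cr²⁺ couple has the larger reduction potential, so it is the cathode: E°cell = −0.42 − (−1.66) = +1.24 V and n = 3.
Rearranging E = E° − (0.0592/n)·log Q gives log Q = 3(+1.24 − (+1.060))/0.0592 = 9.122.
For 3 Cr3+(aq) + Al(s) → 3 Cr2+(aq) + Al3+(aq), the reaction quotient is Q = ([Cr2+(aq)]^3·[Al3+(aq)]) / [Cr3+(aq)]^3.
Isolating [Cr3+(aq)] in Q = 10^{9.122} yields log [Cr3+(aq)] = −2.753, i.e. 0.0018 M.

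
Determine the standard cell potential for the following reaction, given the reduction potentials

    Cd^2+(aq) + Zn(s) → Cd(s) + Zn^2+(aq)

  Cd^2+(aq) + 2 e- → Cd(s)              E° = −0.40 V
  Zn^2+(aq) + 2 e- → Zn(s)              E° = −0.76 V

+0.36 V

In the reaction as written, Cd^2+(aq) is reduced (cathode) and Zn^2+(aq) is produced by oxidation at the anode.
E°cell = E°(cathode) − E°(anode) = −0.40 − (−0.76) = +0.36 V.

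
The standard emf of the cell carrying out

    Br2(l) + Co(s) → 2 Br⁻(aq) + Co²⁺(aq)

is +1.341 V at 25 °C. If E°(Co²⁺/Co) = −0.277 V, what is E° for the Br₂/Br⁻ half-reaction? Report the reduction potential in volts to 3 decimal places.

In the reaction as written the Br₂/Br⁻ couple is reduced (cathode) and Co²⁺/Co is oxidized (anode), so E°cell = E°(Br₂/Br⁻) − E°(Co²⁺/Co).
E°(Br₂/Br⁻) = E°cell + E°(anode) = +1.341 + (−0.277) = +1.064 V.

+1.064 V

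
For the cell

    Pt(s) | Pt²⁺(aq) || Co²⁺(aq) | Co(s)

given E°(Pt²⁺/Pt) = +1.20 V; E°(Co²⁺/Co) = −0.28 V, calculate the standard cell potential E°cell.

−1.48 V

By convention the left-hand electrode in cell notation is the anode (oxidation) and the right-hand electrode is the cathode (reduction).
E°cell = E°(right) − E°(left) = −0.28 − (+1.20) = −1.48 V.
The negative sign shows that, as written, the cell would require an external voltage to drive the reaction.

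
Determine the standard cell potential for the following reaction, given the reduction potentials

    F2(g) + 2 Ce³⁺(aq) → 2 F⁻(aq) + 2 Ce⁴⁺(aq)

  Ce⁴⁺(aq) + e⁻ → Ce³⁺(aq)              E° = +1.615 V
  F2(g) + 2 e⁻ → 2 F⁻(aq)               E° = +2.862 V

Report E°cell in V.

F2(g) gains electrons, so the F₂/F⁻ couple is the cathode; the Ce⁴⁺/Ce³⁺ couple is the anode.
E°cell = E°(cathode) − E°(anode) = +2.862 − (+1.615) = +1.247 V.

+1.247 V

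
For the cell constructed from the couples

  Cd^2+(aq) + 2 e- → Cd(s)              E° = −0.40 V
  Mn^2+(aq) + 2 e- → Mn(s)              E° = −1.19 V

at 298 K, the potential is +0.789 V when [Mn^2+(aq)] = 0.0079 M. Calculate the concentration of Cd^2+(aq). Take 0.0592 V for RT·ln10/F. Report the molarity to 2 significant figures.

Cd²⁺/Cd is the cathode (higher E°); E°cell = −0.40 − (−1.19) = +0.79 V with n = 2.
From the Nernst equation, log Q = n(E° − E)/0.0592 = 2·(+0.79 − (+0.789))/0.0592 = 0.034.
For Cd^2+(aq) + Mn(s) → Cd(s) + Mn^2+(aq), the reaction quotient is Q = [Mn^2+(aq)] / [Cd^2+(aq)].
Isolating [Cd^2+(aq)] in Q = 10^{0.034} yields log [Cd^2+(aq)] = −2.136, i.e. 0.0073 M.

0.0073 M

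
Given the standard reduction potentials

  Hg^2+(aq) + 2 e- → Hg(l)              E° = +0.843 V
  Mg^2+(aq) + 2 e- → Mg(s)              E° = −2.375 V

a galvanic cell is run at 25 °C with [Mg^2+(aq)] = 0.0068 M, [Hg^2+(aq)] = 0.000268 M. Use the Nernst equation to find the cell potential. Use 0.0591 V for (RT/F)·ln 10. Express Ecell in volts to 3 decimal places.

Hg²⁺/Hg is reduced (cathode, E° = +0.843 V) and Mg²⁺/Mg is oxidized (anode).
E°cell = E°cat − E°an = +0.843 − (−2.375) = +3.218 V; n = 2.
For the overall reaction Hg^2+(aq) + Mg(s) → Hg(l) + Mg^2+(aq), Q = [Mg^2+(aq)] / [Hg^2+(aq)] = 25.4, giving log Q = 1.404.
E = E° − (0.0591/n)·log Q = +3.218 − (0.0591/2)(1.404) = +3.177 V.

+3.177 V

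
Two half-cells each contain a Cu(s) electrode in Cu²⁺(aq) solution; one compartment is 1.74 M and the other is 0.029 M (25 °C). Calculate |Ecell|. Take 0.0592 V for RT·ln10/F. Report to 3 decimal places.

0.053 V

For a concentration cell E°cell = 0, since both electrodes use the same couple.
The compartment with the higher Cu²⁺(aq) concentration (1.74 M) acts as the cathode; ions are reduced there and produced at the dilute (0.029 M) anode.
With n = 2, Ecell = −(0.0592/2)·log([dilute]/[conc]) = −(0.0592/2)·log(0.029/1.74) = +0.053 V.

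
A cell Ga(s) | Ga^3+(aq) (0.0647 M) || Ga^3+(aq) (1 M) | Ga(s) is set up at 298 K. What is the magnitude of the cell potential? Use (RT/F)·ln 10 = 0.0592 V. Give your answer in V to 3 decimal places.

0.023 V

For a concentration cell E°cell = 0, since both electrodes use the same couple.
The compartment with the higher Ga^3+(aq) concentration (1 M) acts as the cathode; ions are reduced there and produced at the dilute (0.0647 M) anode.
With n = 3, Ecell = −(0.0592/3)·log([dilute]/[conc]) = −(0.0592/3)·log(0.0647/1) = +0.023 V.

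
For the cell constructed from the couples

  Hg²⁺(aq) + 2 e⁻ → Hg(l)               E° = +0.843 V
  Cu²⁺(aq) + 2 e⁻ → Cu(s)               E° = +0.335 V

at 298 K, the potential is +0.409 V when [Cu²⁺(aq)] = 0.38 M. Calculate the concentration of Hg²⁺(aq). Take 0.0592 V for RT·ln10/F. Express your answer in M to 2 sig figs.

0.00017 M

Hg²⁺/Hg is the cathode (higher E°); E°cell = +0.843 − (+0.335) = +0.508 V with n = 2.
From the Nernst equation, log Q = n(E° − E)/0.0592 = 2·(+0.508 − (+0.409))/0.0592 = 3.345.
Balancing electrons gives Hg²⁺(aq) + Cu(s) → Hg(l) + Cu²⁺(aq); thus Q = [Cu²⁺(aq)] / [Hg²⁺(aq)].
Solving for the unknown gives log [Hg²⁺(aq)] = −3.765, so [Hg²⁺(aq)] ≈ 0.00017 M.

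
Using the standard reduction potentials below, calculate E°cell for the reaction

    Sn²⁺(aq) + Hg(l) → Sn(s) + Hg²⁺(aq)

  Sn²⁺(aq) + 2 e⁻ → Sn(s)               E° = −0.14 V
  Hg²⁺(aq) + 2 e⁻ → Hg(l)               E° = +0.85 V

In the reaction as written, Sn²⁺(aq) is reduced (cathode) and Hg²⁺(aq) is produced by oxidation at the anode.
E°cell = E°(cathode) − E°(anode) = −0.14 − (+0.85) = −0.99 V.
The negative E°cell means the reaction is non-spontaneous in the direction written.

−0.99 V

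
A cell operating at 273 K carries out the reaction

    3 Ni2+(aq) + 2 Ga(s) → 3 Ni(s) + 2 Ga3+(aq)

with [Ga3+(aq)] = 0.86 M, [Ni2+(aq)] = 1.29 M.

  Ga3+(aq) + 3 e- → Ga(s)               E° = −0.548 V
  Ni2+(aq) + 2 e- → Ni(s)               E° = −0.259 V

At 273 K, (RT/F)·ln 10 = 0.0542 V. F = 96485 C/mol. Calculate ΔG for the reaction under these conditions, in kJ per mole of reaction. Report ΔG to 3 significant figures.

−170 kJ/mol

E°cell = −0.259 − (−0.548) = +0.289 V; the balanced reaction transfers n = 6 electrons.
Here Q = [Ga3+(aq)]^2 / [Ni2+(aq)]^3 = 0.345 (log Q = −0.463), giving E = +0.289 − (0.0542/6)·(−0.463) = +0.2932 V.
Finally ΔG = −nFE = −(6)(96485 C/mol)(+0.2932 V) = −170 kJ/mol.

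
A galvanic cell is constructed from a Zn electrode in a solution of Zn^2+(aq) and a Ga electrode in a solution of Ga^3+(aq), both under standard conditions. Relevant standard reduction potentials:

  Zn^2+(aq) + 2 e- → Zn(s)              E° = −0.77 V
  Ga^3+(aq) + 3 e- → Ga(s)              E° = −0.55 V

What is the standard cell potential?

+0.22 V

Of the two couples in this cell, the one with the more positive reduction potential is reduced at the cathode: here that is Ga³⁺/Ga (−0.55 V); Zn²⁺/Zn (−0.77 V) is the anode.
E°cell = E°(cathode) − E°(anode) = −0.55 − (−0.77) = +0.22 V.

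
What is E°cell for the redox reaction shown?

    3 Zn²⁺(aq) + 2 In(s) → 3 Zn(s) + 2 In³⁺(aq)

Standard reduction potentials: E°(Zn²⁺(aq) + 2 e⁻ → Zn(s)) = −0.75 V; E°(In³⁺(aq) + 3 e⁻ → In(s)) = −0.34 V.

In the reaction as written, Zn²⁺(aq) is reduced (cathode) and In³⁺(aq) is produced by oxidation at the anode.
E°cell = E°(cathode) − E°(anode) = −0.75 − (−0.34) = −0.41 V.

−0.41 V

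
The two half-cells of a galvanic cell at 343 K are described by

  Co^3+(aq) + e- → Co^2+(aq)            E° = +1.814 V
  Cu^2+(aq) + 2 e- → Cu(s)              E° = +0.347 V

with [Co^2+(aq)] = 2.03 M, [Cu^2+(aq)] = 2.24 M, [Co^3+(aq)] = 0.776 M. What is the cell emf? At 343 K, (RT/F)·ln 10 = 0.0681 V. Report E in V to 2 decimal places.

+1.43 V

The Co³⁺/Co²⁺ couple has the more positive E°, so it is the cathode; Cu²⁺/Cu is the anode.
E°cell = E°cat − E°an = +1.814 − (+0.347) = +1.467 V; n = 2.
The balanced reaction is 2 Co^3+(aq) + Cu(s) → 2 Co^2+(aq) + Cu^2+(aq), so Q = ([Co^2+(aq)]^2·[Cu^2+(aq)]) / [Co^3+(aq)]^2 = 15.3 and log Q = 1.186.
E = E° − (0.0681/n)·log Q = +1.467 − (0.0681/2)(1.186) = +1.43 V.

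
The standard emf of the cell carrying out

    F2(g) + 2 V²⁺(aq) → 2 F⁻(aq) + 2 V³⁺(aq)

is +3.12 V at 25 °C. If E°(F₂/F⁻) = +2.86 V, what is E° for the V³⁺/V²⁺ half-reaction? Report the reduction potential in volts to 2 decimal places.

In the reaction as written the F₂/F⁻ couple is reduced (cathode) and V³⁺/V²⁺ is oxidized (anode), so E°cell = E°(F₂/F⁻) − E°(V³⁺/V²⁺).
E°(V³⁺/V²⁺) = E°(cathode) − E°cell = +2.86 − (+3.12) = −0.26 V.

−0.26 V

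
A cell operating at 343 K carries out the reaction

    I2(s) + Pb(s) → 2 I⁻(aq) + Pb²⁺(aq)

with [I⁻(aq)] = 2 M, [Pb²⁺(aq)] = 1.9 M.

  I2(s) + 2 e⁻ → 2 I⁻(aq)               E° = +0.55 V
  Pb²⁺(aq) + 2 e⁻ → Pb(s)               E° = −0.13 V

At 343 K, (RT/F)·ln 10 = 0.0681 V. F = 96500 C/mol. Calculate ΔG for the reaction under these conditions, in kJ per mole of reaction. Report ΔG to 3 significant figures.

−125 kJ/mol

E°cell = +0.55 − (−0.13) = +0.68 V; the balanced reaction transfers n = 2 electrons.
The reaction quotient is [I⁻(aq)]^2·[Pb²⁺(aq)] = 7.6; by Nernst, E = +0.68 − (0.0681/2)(0.881) = +0.6500 V.
ΔG = −nFE = −(2)(96500)(+0.6500) J/mol = −125 kJ/mol.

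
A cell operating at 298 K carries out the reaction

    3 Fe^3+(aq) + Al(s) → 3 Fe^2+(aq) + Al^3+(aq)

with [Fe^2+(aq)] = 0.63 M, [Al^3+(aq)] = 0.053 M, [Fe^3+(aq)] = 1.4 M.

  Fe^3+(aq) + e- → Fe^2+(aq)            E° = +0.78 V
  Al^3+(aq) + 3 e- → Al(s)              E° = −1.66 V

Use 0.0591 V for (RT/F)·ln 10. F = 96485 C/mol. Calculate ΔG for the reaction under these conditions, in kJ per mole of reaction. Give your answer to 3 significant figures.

−719 kJ/mol

E°cell = +0.78 − (−1.66) = +2.44 V; the balanced reaction transfers n = 3 electrons.
The reaction quotient is ([Fe^2+(aq)]^3·[Al^3+(aq)]) / [Fe^3+(aq)]^3 = 0.00483; by Nernst, E = +2.44 − (0.0591/3)(−2.316) = +2.4856 V.
Then ΔG = −nFE = −3 × 96485 × +2.4856 J/mol = −719 kJ/mol.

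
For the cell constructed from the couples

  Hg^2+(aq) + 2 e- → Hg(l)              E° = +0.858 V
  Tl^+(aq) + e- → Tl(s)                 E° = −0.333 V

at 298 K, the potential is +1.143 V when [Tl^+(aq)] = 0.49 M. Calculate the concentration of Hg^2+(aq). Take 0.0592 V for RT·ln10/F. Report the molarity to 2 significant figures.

0.0057 M

Hg²⁺/Hg is the cathode (higher E°); E°cell = +0.858 − (−0.333) = +1.191 V with n = 2.
From the Nernst equation, log Q = n(E° − E)/0.0592 = 2·(+1.191 − (+1.143))/0.0592 = 1.622.
For Hg^2+(aq) + 2 Tl(s) → Hg(l) + 2 Tl^+(aq), the reaction quotient is Q = [Tl^+(aq)]^2 / [Hg^2+(aq)].
Isolating [Hg^2+(aq)] in Q = 10^{1.622} yields log [Hg^2+(aq)] = −2.242, i.e. 0.0057 M.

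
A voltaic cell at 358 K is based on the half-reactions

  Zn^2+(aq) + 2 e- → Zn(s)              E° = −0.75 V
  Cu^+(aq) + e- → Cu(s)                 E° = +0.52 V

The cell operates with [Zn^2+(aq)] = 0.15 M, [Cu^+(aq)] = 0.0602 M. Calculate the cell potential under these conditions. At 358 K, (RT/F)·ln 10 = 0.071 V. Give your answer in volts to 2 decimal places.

The Cu⁺/Cu couple has the more positive E°, so it is the cathode; Zn²⁺/Zn is the anode.
The standard potential is +0.52 − (−0.75) = +1.27 V and the balanced reaction transfers n = 2 electrons.
Balancing gives 2 Cu^+(aq) + Zn(s) → 2 Cu(s) + Zn^2+(aq); hence Q = [Zn^2+(aq)] / [Cu^+(aq)]^2 = 41.4 (log Q = 1.617).
By the Nernst equation, E = +1.27 − (0.071/2)·(1.617) = +1.21 V.

+1.21 V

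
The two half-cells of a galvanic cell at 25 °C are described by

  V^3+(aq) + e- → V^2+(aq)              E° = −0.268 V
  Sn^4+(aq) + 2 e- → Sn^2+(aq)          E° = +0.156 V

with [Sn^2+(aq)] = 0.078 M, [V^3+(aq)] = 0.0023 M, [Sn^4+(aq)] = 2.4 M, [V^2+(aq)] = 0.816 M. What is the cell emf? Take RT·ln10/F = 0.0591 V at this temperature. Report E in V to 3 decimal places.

Since E°(Sn⁴⁺/Sn²⁺) > E°(V³⁺/V²⁺), Sn⁴⁺/Sn²⁺ serves as the cathode.
E°cell = +0.156 − (−0.268) = +0.424 V, with n = 2 electrons transferred.
The balanced reaction is Sn^4+(aq) + 2 V^2+(aq) → Sn^2+(aq) + 2 V^3+(aq), so Q = ([Sn^2+(aq)]·[V^3+(aq)]^2) / ([Sn^4+(aq)]·[V^2+(aq)]^2) = 2.58×10^−7 and log Q = −6.588.
E = E° − (0.0591/n)·log Q = +0.424 − (0.0591/2)(−6.588) = +0.619 V.

+0.619 V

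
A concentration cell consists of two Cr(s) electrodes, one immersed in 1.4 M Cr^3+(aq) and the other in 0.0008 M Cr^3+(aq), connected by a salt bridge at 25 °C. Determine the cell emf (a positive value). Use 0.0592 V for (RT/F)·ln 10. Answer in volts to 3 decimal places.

For a concentration cell E°cell = 0, since both electrodes use the same couple.
The compartment with the higher Cr^3+(aq) concentration (1.4 M) acts as the cathode; ions are reduced there and produced at the dilute (0.0008 M) anode.
With n = 3, Ecell = −(0.0592/3)·log([dilute]/[conc]) = −(0.0592/3)·log(0.0008/1.4) = +0.064 V.

0.064 V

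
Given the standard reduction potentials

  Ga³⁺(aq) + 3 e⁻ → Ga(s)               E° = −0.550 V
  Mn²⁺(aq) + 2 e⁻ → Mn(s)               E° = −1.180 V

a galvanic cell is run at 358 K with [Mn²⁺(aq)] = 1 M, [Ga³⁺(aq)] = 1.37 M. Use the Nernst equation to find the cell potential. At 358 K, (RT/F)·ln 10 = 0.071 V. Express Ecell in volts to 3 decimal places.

The Ga³⁺/Ga couple has the more positive E°, so it is the cathode; Mn²⁺/Mn is the anode.
E°cell = E°cat − E°an = −0.550 − (−1.180) = +0.630 V; n = 6.
The balanced reaction is 2 Ga³⁺(aq) + 3 Mn(s) → 2 Ga(s) + 3 Mn²⁺(aq), so Q = [Mn²⁺(aq)]^3 / [Ga³⁺(aq)]^2 = 0.533 and log Q = −0.273.
E = E° − (0.071/n)·log Q = +0.630 − (0.071/6)(−0.273) = +0.633 V.

+0.633 V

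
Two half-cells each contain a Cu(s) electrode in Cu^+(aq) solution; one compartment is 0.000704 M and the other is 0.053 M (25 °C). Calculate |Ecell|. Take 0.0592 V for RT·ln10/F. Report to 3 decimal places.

For a concentration cell E°cell = 0, since both electrodes use the same couple.
The compartment with the higher Cu^+(aq) concentration (0.053 M) acts as the cathode; ions are reduced there and produced at the dilute (0.000704 M) anode.
With n = 1, Ecell = −(0.0592/1)·log([dilute]/[conc]) = −(0.0592/1)·log(0.000704/0.053) = +0.111 V.

0.111 V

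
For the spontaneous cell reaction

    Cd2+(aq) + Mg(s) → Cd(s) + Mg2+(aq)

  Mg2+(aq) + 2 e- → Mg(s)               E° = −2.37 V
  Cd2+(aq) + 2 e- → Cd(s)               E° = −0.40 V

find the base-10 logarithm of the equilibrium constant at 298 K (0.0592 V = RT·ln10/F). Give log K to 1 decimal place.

The Cd²⁺/Cd couple is reduced (cathode); E°cell = −0.40 − (−2.37) = +1.97 V with n = 2.
At equilibrium E = 0, so log K = nE°cell / 0.0592 = (2)(+1.97) / 0.0592 = 66.6.

log K = 66.6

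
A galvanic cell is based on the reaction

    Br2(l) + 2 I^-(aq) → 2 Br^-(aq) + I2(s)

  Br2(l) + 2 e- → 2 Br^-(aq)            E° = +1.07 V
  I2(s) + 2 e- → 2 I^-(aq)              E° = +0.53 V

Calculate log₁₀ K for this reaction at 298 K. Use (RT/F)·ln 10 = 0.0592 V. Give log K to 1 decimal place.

log K = 18.2

The Br₂/Br⁻ couple is reduced (cathode); E°cell = +1.07 − (+0.53) = +0.54 V with n = 2.
At equilibrium E = 0, so log K = nE°cell / 0.0592 = (2)(+0.54) / 0.0592 = 18.2.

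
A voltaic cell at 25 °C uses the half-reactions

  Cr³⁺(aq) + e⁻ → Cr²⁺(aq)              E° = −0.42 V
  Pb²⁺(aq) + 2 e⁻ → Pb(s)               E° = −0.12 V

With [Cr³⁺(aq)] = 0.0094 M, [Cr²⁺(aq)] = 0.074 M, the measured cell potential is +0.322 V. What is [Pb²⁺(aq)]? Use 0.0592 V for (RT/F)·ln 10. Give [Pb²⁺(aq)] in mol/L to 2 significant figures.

0.089 M

With Pb²⁺/Pb at the cathode and Cr³⁺/Cr²⁺ at the anode, E°cell = −0.12 − (−0.42) = +0.30 V (n = 2).
Rearranging E = E° − (0.0592/n)·log Q gives log Q = 2(+0.30 − (+0.322))/0.0592 = −0.743.
Balancing electrons gives Pb²⁺(aq) + 2 Cr²⁺(aq) → Pb(s) + 2 Cr³⁺(aq); thus Q = [Cr³⁺(aq)]^2 / ([Pb²⁺(aq)]·[Cr²⁺(aq)]^2).
Isolating [Pb²⁺(aq)] in Q = 10^{−0.743} yields log [Pb²⁺(aq)] = −1.049, i.e. 0.089 M.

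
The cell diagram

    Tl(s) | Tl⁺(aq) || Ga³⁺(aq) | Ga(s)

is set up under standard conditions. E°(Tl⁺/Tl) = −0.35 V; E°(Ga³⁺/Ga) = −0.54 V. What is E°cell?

By convention the left-hand electrode in cell notation is the anode (oxidation) and the right-hand electrode is the cathode (reduction).
E°cell = E°(right) − E°(left) = −0.54 − (−0.35) = −0.19 V.
The negative sign shows that, as written, the cell would require an external voltage to drive the reaction.

−0.19 V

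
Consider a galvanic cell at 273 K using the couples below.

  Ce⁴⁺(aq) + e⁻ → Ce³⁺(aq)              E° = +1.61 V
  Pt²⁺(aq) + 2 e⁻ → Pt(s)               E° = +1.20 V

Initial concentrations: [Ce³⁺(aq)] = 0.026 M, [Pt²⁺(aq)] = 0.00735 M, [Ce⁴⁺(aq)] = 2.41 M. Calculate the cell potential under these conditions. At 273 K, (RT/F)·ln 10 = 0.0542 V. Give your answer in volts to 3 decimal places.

The Ce⁴⁺/Ce³⁺ couple has the more positive E°, so it is the cathode; Pt²⁺/Pt is the anode.
E°cell = +1.61 − (+1.20) = +0.41 V, with n = 2 electrons transferred.
The balanced reaction is 2 Ce⁴⁺(aq) + Pt(s) → 2 Ce³⁺(aq) + Pt²⁺(aq), so Q = ([Ce³⁺(aq)]^2·[Pt²⁺(aq)]) / [Ce⁴⁺(aq)]^2 = 8.55×10^−7 and log Q = −6.068.
Applying E = E° − (RT ln10/nF)·log Q gives +0.41 − (0.0542/2)(−6.068) = +0.574 V.

+0.574 V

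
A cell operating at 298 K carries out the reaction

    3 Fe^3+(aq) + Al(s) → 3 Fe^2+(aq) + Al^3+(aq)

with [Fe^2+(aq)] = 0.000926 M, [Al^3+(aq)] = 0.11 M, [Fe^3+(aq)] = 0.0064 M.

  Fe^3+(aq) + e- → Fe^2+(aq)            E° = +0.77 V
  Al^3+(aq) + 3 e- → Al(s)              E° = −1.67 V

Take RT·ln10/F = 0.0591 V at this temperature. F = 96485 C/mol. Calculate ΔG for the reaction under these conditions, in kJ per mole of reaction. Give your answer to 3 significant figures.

−726 kJ/mol

With Fe³⁺/Fe²⁺ reduced at the cathode, E°cell = +0.77 − (−1.67) = +2.44 V and n = 3.
The reaction quotient is ([Fe^2+(aq)]^3·[Al^3+(aq)]) / [Fe^3+(aq)]^3 = 0.000333; by Nernst, E = +2.44 − (0.0591/3)(−3.477) = +2.5085 V.
Then ΔG = −nFE = −3 × 96485 × +2.5085 J/mol = −726 kJ/mol.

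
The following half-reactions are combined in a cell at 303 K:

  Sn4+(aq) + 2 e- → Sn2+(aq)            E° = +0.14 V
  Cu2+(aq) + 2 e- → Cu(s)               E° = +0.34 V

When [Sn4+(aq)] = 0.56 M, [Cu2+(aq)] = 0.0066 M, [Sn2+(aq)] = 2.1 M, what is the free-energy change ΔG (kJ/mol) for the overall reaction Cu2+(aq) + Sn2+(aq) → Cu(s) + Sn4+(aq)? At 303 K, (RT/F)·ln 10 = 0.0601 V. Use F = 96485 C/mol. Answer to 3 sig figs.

−29.3 kJ/mol

E°cell = +0.34 − (+0.14) = +0.20 V; the balanced reaction transfers n = 2 electrons.
The reaction quotient is [Sn4+(aq)] / ([Cu2+(aq)]·[Sn2+(aq)]) = 40.4; by Nernst, E = +0.20 − (0.0601/2)(1.606) = +0.1517 V.
Finally ΔG = −nFE = −(2)(96485 C/mol)(+0.1517 V) = −29.3 kJ/mol.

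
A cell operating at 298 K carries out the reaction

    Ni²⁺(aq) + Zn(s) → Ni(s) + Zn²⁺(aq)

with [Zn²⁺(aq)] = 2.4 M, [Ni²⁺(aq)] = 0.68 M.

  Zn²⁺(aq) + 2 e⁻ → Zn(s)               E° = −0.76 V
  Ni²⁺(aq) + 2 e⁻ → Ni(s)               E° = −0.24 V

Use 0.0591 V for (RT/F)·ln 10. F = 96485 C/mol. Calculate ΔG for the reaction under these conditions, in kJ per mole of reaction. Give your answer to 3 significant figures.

−97.2 kJ/mol

The standard cell potential is −0.24 − (−0.76) = +0.52 V, with n = 2 electrons in the balanced equation.
Here Q = [Zn²⁺(aq)] / [Ni²⁺(aq)] = 3.53 (log Q = 0.548), giving E = +0.52 − (0.0591/2)·(0.548) = +0.5038 V.
Then ΔG = −nFE = −2 × 96485 × +0.5038 J/mol = −97.2 kJ/mol.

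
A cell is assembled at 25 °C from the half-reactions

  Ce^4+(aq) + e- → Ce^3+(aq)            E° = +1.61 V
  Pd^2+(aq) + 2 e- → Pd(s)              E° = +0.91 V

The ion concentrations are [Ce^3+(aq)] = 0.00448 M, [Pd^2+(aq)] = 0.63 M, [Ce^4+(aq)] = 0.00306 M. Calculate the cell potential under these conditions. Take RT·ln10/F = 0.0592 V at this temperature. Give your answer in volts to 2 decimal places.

The Ce⁴⁺/Ce³⁺ couple has the more positive E°, so it is the cathode; Pd²⁺/Pd is the anode.
E°cell = +1.61 − (+0.91) = +0.70 V, with n = 2 electrons transferred.
The balanced reaction is 2 Ce^4+(aq) + Pd(s) → 2 Ce^3+(aq) + Pd^2+(aq), so Q = ([Ce^3+(aq)]^2·[Pd^2+(aq)]) / [Ce^4+(aq)]^2 = 1.35 and log Q = 0.130.
Applying E = E° − (RT ln10/nF)·log Q gives +0.70 − (0.0592/2)(0.130) = +0.70 V.

+0.70 V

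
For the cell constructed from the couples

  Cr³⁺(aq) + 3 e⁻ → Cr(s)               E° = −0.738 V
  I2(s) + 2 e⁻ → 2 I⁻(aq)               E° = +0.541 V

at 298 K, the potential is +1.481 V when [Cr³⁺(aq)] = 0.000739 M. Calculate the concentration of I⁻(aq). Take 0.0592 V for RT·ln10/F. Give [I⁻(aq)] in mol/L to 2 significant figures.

I₂/I⁻ is the cathode (higher E°); E°cell = +0.541 − (−0.738) = +1.279 V with n = 6.
Since E = E° − (0.0592/n)·log Q, log Q = n(E° − E)/0.0592 = −20.473.
Balancing electrons gives 3 I2(s) + 2 Cr(s) → 6 I⁻(aq) + 2 Cr³⁺(aq); thus Q = [I⁻(aq)]^6·[Cr³⁺(aq)]^2.
Isolating [I⁻(aq)] in Q = 10^{−20.473} yields log [I⁻(aq)] = −2.368, i.e. 0.0043 M.

0.0043 M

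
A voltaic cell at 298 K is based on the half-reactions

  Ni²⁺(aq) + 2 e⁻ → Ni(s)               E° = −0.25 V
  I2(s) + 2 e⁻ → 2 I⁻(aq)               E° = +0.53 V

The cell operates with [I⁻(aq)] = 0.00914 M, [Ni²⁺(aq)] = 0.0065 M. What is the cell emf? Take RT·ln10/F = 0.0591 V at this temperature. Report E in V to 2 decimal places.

+0.97 V

I₂/I⁻ is reduced (cathode, E° = +0.53 V) and Ni²⁺/Ni is oxidized (anode).
E°cell = +0.53 − (−0.25) = +0.78 V, with n = 2 electrons transferred.
For the overall reaction I2(s) + Ni(s) → 2 I⁻(aq) + Ni²⁺(aq), Q = [I⁻(aq)]^2·[Ni²⁺(aq)] = 5.43×10^−7, giving log Q = −6.265.
Applying E = E° − (RT ln10/nF)·log Q gives +0.78 − (0.0591/2)(−6.265) = +0.97 V.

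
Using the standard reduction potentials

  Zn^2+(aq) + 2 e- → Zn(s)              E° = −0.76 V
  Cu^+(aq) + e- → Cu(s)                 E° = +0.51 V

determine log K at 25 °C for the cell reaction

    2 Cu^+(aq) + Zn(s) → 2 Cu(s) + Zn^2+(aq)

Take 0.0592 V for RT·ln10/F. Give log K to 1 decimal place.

The Cu⁺/Cu couple is reduced (cathode); E°cell = +0.51 − (−0.76) = +1.27 V with n = 2.
At equilibrium E = 0, so log K = nE°cell / 0.0592 = (2)(+1.27) / 0.0592 = 42.9.

log K = 42.9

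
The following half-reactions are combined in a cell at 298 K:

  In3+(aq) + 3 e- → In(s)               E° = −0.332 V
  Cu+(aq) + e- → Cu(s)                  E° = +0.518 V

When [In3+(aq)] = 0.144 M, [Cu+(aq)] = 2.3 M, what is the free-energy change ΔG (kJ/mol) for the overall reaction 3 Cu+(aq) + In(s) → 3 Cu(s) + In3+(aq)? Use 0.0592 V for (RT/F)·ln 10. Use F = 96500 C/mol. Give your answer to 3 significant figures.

The standard cell potential is +0.518 − (−0.332) = +0.850 V, with n = 3 electrons in the balanced equation.
Here Q = [In3+(aq)] / [Cu+(aq)]^3 = 0.0118 (log Q = −1.927), giving E = +0.850 − (0.0592/3)·(−1.927) = +0.8880 V.
ΔG = −nFE = −(3)(96500)(+0.8880) J/mol = −257 kJ/mol.

−257 kJ/mol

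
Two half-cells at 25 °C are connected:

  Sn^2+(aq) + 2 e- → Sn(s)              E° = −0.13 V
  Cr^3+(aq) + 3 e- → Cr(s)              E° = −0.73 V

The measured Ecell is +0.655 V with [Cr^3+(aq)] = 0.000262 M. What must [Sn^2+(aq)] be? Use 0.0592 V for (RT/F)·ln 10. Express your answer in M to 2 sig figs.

0.30 M

With Sn²⁺/Sn at the cathode and Cr³⁺/Cr at the anode, E°cell = −0.13 − (−0.73) = +0.60 V (n = 6).
From the Nernst equation, log Q = n(E° − E)/0.0592 = 6·(+0.60 − (+0.655))/0.0592 = −5.574.
For 3 Sn^2+(aq) + 2 Cr(s) → 3 Sn(s) + 2 Cr^3+(aq), the reaction quotient is Q = [Cr^3+(aq)]^2 / [Sn^2+(aq)]^3.
Substituting the known concentrations and solving, log [Sn^2+(aq)] = −0.530 and [Sn^2+(aq)] = 0.30 M.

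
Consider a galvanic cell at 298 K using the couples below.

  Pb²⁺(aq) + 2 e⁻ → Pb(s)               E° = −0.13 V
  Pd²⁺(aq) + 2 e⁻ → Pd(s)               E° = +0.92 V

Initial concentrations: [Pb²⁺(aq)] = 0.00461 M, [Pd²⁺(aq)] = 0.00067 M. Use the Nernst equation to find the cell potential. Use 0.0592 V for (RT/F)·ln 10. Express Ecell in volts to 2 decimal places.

The Pd²⁺/Pd couple has the more positive E°, so it is the cathode; Pb²⁺/Pb is the anode.
E°cell = E°cat − E°an = +0.92 − (−0.13) = +1.05 V; n = 2.
For the overall reaction Pd²⁺(aq) + Pb(s) → Pd(s) + Pb²⁺(aq), Q = [Pb²⁺(aq)] / [Pd²⁺(aq)] = 6.88, giving log Q = 0.838.
Applying E = E° − (RT ln10/nF)·log Q gives +1.05 − (0.0592/2)(0.838) = +1.03 V.

+1.03 V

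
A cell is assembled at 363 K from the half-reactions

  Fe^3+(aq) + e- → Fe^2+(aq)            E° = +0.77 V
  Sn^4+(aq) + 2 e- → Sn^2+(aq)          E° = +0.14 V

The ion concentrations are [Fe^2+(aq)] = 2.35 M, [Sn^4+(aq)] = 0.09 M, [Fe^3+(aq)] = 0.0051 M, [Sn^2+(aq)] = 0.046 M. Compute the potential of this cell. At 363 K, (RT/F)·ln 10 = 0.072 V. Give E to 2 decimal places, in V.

The Fe³⁺/Fe²⁺ couple has the more positive E°, so it is the cathode; Sn⁴⁺/Sn²⁺ is the anode.
E°cell = E°cat − E°an = +0.77 − (+0.14) = +0.63 V; n = 2.
The balanced reaction is 2 Fe^3+(aq) + Sn^2+(aq) → 2 Fe^2+(aq) + Sn^4+(aq), so Q = ([Fe^2+(aq)]^2·[Sn^4+(aq)]) / ([Fe^3+(aq)]^2·[Sn^2+(aq)]) = 4.15×10^5 and log Q = 5.618.
Applying E = E° − (RT ln10/nF)·log Q gives +0.63 − (0.072/2)(5.618) = +0.43 V.

+0.43 V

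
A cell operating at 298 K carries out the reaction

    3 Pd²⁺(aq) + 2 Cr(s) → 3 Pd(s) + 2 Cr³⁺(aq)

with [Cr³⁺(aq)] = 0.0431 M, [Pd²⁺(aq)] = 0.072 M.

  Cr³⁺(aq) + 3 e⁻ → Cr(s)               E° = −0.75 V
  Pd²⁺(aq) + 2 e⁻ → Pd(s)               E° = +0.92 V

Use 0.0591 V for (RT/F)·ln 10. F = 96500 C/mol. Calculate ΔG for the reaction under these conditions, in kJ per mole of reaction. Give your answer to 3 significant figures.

−963 kJ/mol

With Pd²⁺/Pd reduced at the cathode, E°cell = +0.92 − (−0.75) = +1.67 V and n = 6.
Here Q = [Cr³⁺(aq)]^2 / [Pd²⁺(aq)]^3 = 4.98 (log Q = 0.697), giving E = +1.67 − (0.0591/6)·(0.697) = +1.6631 V.
Then ΔG = −nFE = −6 × 96500 × +1.6631 J/mol = −963 kJ/mol.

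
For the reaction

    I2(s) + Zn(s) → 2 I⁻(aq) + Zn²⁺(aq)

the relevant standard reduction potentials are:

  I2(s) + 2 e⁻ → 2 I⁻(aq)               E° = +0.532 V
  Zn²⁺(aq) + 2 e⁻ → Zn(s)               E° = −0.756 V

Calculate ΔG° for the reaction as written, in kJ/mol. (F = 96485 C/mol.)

−249 kJ/mol

In the reaction as written I2(s) is reduced, so the I₂/I⁻ couple is the cathode and Zn²⁺/Zn is the anode.
E°cell = +0.532 − (−0.756) = +1.288 V; balancing electrons gives n = 2.
ΔG° = −nFE°cell = −(2)(96485)(+1.288) J/mol = −249 kJ/mol.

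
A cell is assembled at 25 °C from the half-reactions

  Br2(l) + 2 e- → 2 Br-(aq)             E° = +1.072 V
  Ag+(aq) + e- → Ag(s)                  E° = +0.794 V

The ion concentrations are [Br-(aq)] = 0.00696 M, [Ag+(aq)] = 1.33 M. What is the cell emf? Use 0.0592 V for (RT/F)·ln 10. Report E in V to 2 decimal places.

+0.40 V

Since E°(Br₂/Br⁻) > E°(Ag⁺/Ag), Br₂/Br⁻ serves as the cathode.
E°cell = +1.072 − (+0.794) = +0.278 V, with n = 2 electrons transferred.
Balancing gives Br2(l) + 2 Ag(s) → 2 Br-(aq) + 2 Ag+(aq); hence Q = [Br-(aq)]^2·[Ag+(aq)]^2 = 8.57×10^−5 (log Q = −4.067).
E = E° − (0.0592/n)·log Q = +0.278 − (0.0592/2)(−4.067) = +0.40 V.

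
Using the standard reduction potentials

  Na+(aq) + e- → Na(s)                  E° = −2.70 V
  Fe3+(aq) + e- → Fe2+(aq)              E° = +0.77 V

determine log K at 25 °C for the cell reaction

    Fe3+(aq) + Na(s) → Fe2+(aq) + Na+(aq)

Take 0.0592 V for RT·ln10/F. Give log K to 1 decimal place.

The Fe³⁺/Fe²⁺ couple is reduced (cathode); E°cell = +0.77 − (−2.70) = +3.47 V with n = 1.
At equilibrium E = 0, so log K = nE°cell / 0.0592 = (1)(+3.47) / 0.0592 = 58.6.

log K = 58.6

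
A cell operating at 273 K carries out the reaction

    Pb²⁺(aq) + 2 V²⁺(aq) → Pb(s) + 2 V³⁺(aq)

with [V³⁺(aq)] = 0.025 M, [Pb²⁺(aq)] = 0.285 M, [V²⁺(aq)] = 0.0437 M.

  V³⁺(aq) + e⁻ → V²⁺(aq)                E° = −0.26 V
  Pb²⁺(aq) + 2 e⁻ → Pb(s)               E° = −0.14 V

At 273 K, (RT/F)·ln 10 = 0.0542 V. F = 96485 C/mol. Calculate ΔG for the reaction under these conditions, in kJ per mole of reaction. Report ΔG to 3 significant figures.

With Pb²⁺/Pb reduced at the cathode, E°cell = −0.14 − (−0.26) = +0.12 V and n = 2.
Here Q = [V³⁺(aq)]^2 / ([Pb²⁺(aq)]·[V²⁺(aq)]^2) = 1.15 (log Q = 0.060), giving E = +0.12 − (0.0542/2)·(0.060) = +0.1184 V.
Then ΔG = −nFE = −2 × 96485 × +0.1184 J/mol = −22.8 kJ/mol.

−22.8 kJ/mol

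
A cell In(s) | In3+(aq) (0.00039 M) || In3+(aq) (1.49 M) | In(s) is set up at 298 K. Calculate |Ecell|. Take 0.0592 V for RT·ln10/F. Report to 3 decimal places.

For a concentration cell E°cell = 0, since both electrodes use the same couple.
The compartment with the higher In3+(aq) concentration (1.49 M) acts as the cathode; ions are reduced there and produced at the dilute (0.00039 M) anode.
With n = 3, Ecell = −(0.0592/3)·log([dilute]/[conc]) = −(0.0592/3)·log(0.00039/1.49) = +0.071 V.

0.071 V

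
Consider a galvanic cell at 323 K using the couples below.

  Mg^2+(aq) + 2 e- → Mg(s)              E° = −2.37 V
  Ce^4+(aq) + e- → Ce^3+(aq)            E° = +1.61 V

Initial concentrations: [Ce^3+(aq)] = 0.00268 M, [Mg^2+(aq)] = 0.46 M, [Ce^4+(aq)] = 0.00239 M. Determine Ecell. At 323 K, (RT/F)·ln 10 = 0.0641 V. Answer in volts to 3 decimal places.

Ce⁴⁺/Ce³⁺ is reduced (cathode, E° = +1.61 V) and Mg²⁺/Mg is oxidized (anode).
The standard potential is +1.61 − (−2.37) = +3.98 V and the balanced reaction transfers n = 2 electrons.
Balancing gives 2 Ce^4+(aq) + Mg(s) → 2 Ce^3+(aq) + Mg^2+(aq); hence Q = ([Ce^3+(aq)]^2·[Mg^2+(aq)]) / [Ce^4+(aq)]^2 = 0.578 (log Q = −0.238).
By the Nernst equation, E = +3.98 − (0.0641/2)·(−0.238) = +3.988 V.

+3.988 V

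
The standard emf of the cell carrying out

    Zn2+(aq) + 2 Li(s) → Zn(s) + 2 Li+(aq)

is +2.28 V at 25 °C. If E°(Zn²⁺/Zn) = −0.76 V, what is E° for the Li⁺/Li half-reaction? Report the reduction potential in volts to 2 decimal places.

−3.04 V

In the reaction as written the Zn²⁺/Zn couple is reduced (cathode) and Li⁺/Li is oxidized (anode), so E°cell = E°(Zn²⁺/Zn) − E°(Li⁺/Li).
E°(Li⁺/Li) = E°(cathode) − E°cell = −0.76 − (+2.28) = −3.04 V.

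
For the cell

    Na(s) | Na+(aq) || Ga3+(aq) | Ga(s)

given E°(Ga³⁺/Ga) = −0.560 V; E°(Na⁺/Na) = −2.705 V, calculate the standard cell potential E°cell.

By convention the left-hand electrode in cell notation is the anode (oxidation) and the right-hand electrode is the cathode (reduction).
E°cell = E°(right) − E°(left) = −0.560 − (−2.705) = +2.145 V.

+2.145 V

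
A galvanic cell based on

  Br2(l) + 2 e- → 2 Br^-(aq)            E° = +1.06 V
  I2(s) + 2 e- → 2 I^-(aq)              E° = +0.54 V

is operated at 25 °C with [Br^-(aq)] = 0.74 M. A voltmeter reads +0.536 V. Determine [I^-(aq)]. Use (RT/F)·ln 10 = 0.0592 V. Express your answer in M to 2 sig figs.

Br₂/Br⁻ is the cathode (higher E°); E°cell = +1.06 − (+0.54) = +0.52 V with n = 2.
Since E = E° − (0.0592/n)·log Q, log Q = n(E° − E)/0.0592 = −0.541.
Balancing electrons gives Br2(l) + 2 I^-(aq) → 2 Br^-(aq) + I2(s); thus Q = [Br^-(aq)]^2 / [I^-(aq)]^2.
Solving for the unknown gives log [I^-(aq)] = 0.140, so [I^-(aq)] ≈ 1.4 M.

1.4 M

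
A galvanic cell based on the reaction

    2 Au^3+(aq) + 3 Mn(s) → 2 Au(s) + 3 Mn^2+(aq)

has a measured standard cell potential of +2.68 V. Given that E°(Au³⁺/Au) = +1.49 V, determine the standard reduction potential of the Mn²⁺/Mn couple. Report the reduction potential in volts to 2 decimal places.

−1.19 V

In the reaction as written the Au³⁺/Au couple is reduced (cathode) and Mn²⁺/Mn is oxidized (anode), so E°cell = E°(Au³⁺/Au) − E°(Mn²⁺/Mn).
E°(Mn²⁺/Mn) = E°(cathode) − E°cell = +1.49 − (+2.68) = −1.19 V.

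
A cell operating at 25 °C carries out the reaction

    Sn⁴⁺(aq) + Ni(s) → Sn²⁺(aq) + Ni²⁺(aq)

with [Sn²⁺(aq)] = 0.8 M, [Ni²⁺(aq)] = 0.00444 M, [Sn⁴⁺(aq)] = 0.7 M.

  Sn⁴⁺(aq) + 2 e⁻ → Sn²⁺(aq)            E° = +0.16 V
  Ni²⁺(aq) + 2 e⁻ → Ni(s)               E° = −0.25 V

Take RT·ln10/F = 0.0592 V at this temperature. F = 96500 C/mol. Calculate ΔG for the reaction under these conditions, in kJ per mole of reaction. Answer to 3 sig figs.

−92.2 kJ/mol

E°cell = +0.16 − (−0.25) = +0.41 V; the balanced reaction transfers n = 2 electrons.
Here Q = ([Sn²⁺(aq)]·[Ni²⁺(aq)]) / [Sn⁴⁺(aq)] = 0.00507 (log Q = −2.295), giving E = +0.41 − (0.0592/2)·(−2.295) = +0.4779 V.
ΔG = −nFE = −(2)(96500)(+0.4779) J/mol = −92.2 kJ/mol.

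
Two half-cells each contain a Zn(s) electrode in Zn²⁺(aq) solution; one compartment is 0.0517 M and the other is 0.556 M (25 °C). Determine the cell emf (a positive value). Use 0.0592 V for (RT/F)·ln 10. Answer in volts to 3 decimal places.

For a concentration cell E°cell = 0, since both electrodes use the same couple.
The compartment with the higher Zn²⁺(aq) concentration (0.556 M) acts as the cathode; ions are reduced there and produced at the dilute (0.0517 M) anode.
With n = 2, Ecell = −(0.0592/2)·log([dilute]/[conc]) = −(0.0592/2)·log(0.0517/0.556) = +0.031 V.

0.031 V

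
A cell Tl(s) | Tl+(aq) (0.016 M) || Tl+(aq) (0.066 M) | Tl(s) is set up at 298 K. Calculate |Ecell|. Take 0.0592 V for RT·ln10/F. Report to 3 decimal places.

For a concentration cell E°cell = 0, since both electrodes use the same couple.
The compartment with the higher Tl+(aq) concentration (0.066 M) acts as the cathode; ions are reduced there and produced at the dilute (0.016 M) anode.
With n = 1, Ecell = −(0.0592/1)·log([dilute]/[conc]) = −(0.0592/1)·log(0.016/0.066) = +0.036 V.

0.036 V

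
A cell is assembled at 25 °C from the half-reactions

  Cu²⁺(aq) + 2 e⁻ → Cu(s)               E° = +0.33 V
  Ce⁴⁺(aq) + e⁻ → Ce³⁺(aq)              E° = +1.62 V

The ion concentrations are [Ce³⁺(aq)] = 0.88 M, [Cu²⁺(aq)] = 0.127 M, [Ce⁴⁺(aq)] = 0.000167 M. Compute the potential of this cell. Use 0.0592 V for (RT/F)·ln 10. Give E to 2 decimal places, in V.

+1.10 V

The Ce⁴⁺/Ce³⁺ couple has the more positive E°, so it is the cathode; Cu²⁺/Cu is the anode.
E°cell = +1.62 − (+0.33) = +1.29 V, with n = 2 electrons transferred.
Balancing gives 2 Ce⁴⁺(aq) + Cu(s) → 2 Ce³⁺(aq) + Cu²⁺(aq); hence Q = ([Ce³⁺(aq)]^2·[Cu²⁺(aq)]) / [Ce⁴⁺(aq)]^2 = 3.53×10^6 (log Q = 6.547).
E = E° − (0.0592/n)·log Q = +1.29 − (0.0592/2)(6.547) = +1.10 V.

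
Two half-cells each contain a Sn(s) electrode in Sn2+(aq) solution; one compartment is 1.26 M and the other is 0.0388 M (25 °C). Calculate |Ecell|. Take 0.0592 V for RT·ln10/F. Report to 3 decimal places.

0.045 V

For a concentration cell E°cell = 0, since both electrodes use the same couple.
The compartment with the higher Sn2+(aq) concentration (1.26 M) acts as the cathode; ions are reduced there and produced at the dilute (0.0388 M) anode.
With n = 2, Ecell = −(0.0592/2)·log([dilute]/[conc]) = −(0.0592/2)·log(0.0388/1.26) = +0.045 V.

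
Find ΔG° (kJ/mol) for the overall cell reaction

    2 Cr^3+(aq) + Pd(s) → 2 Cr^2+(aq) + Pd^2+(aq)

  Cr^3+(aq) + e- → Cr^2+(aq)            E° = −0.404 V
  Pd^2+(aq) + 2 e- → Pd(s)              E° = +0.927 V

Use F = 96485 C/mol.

+257 kJ/mol

In the reaction as written Cr^3+(aq) is reduced, so the Cr³⁺/Cr²⁺ couple is the cathode and Pd²⁺/Pd is the anode.
E°cell = −0.404 − (+0.927) = −1.331 V; balancing electrons gives n = 2.
ΔG° = −nFE°cell = −(2)(96485)(−1.331) J/mol = +257 kJ/mol.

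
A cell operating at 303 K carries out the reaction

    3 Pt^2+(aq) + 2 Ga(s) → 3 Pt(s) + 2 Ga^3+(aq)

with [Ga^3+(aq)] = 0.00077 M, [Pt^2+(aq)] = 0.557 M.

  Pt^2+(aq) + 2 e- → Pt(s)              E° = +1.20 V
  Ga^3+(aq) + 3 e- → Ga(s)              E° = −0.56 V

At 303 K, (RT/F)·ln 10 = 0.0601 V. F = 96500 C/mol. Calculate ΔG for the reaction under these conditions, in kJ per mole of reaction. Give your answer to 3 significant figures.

E°cell = +1.20 − (−0.56) = +1.76 V; the balanced reaction transfers n = 6 electrons.
Here Q = [Ga^3+(aq)]^2 / [Pt^2+(aq)]^3 = 3.43×10^−6 (log Q = −5.465), giving E = +1.76 − (0.0601/6)·(−5.465) = +1.8147 V.
ΔG = −nFE = −(6)(96500)(+1.8147) J/mol = −1050 kJ/mol.

−1050 kJ/mol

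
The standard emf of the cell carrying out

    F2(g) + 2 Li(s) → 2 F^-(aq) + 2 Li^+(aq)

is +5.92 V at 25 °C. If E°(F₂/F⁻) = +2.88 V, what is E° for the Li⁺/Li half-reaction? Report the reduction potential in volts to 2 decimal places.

In the reaction as written the F₂/F⁻ couple is reduced (cathode) and Li⁺/Li is oxidized (anode), so E°cell = E°(F₂/F⁻) − E°(Li⁺/Li).
E°(Li⁺/Li) = E°(cathode) − E°cell = +2.88 − (+5.92) = −3.04 V.

−3.04 V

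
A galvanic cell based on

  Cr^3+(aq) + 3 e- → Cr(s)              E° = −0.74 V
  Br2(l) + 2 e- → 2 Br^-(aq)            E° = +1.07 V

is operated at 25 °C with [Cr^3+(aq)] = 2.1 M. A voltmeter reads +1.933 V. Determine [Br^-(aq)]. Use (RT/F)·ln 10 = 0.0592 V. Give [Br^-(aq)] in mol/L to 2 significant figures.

With Br₂/Br⁻ at the cathode and Cr³⁺/Cr at the anode, E°cell = +1.07 − (−0.74) = +1.81 V (n = 6).
Since E = E° − (0.0592/n)·log Q, log Q = n(E° − E)/0.0592 = −12.466.
For 3 Br2(l) + 2 Cr(s) → 6 Br^-(aq) + 2 Cr^3+(aq), the reaction quotient is Q = [Br^-(aq)]^6·[Cr^3+(aq)]^2.
Substituting the known concentrations and solving, log [Br^-(aq)] = −2.185 and [Br^-(aq)] = 0.0065 M.

0.0065 M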